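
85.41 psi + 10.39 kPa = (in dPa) 1 psi = 6894.7573 Pa, so 85.41 psi = 85.41 * 6894.7573 = 588881.22 Pa. 1 kPa = 1000 Pa, so 10.39 kPa = 10.39 * 1000 = 10390 Pa. Sum: 588881.22 + 10390 = 599271.22 Pa. 1 dPa = 0.1 Pa, so 599271.22 Pa = 599271.22 / 0.1 = 5992712.2 dPa ≈ 5.993e+06 dPa (4 s.f.). Final answer: 5.993e+06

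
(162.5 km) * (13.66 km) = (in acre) 1 km = 1000 m, so 162.5 km = 162.5 * 1000 = 162500 m. 1 km = 1000 m, so 13.66 km = 13.66 * 1000 = 13660 m. Combine: 162500 m * 13660 m = 2.21975e+09 m^2. 1 acre = 4046.8564 m^2, so 2.21975e+09 m^2 = 2.21975e+09 / 4046.8564 = 548512.17 acre ≈ 5.485e+05 acre (4 s.f.). Final answer: 5.485e+05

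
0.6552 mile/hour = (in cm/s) 29.29. Check: 1 mile/hour = 0.44704 m/s, so 0.6552 mile/hour = 0.6552 * 0.44704 = 0.29290061 m/s. 1 cm/s = 0.01 m/s, so 0.29290061 m/s = 0.29290061 / 0.01 = 29.290061 cm/s ≈ 29.29 cm/s (4 s.f.).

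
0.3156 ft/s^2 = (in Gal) 9.619. Check: 1 ft/s^2 = 0.3048 m/s^2, so 0.3156 ft/s^2 = 0.3156 * 0.3048 = 0.09619488 m/s^2. 1 Gal = 0.01 m/s^2, so 0.09619488 m/s^2 = 0.09619488 / 0.01 = 9.619488 Gal ≈ 9.619 Gal (4 s.f.).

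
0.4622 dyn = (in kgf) 1 dyn = 1e-05 N, so 0.4622 dyn = 0.4622 * 1e-05 = 4.622e-06 N. 1 kgf = 9.80665 N, so 4.622e-06 N = 4.622e-06 / 9.80665 = 4.7131283e-07 kgf ≈ 4.713e-07 kgf (4 s.f.). Final answer: 4.713e-07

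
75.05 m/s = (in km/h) 1 km/h = 0.27777778 m/s, so 75.05 m/s = 75.05 / 0.27777778 = 270.18 km/h ≈ 270.2 km/h (4 s.f.). Final answer: 270.2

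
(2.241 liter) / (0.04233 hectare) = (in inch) 1 liter = 0.001 m^3, so 2.241 liter = 2.241 * 0.001 = 0.002241 m^3. 1 hectare = 10000 m^2, so 0.04233 hectare = 0.04233 * 10000 = 423.3 m^2. Combine: 0.002241 m^3 / 423.3 m^2 = 5.2941176e-06 m. 1 inch = 0.0254 m, so 5.2941176e-06 m = 5.2941176e-06 / 0.0254 = 0.00020842983 inch ≈ 0.0002084 inch (4 s.f.). Final answer: 0.0002084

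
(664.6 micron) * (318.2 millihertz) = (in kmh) 0.0007613. Check: 1 micron = 1e-06 m, so 664.6 micron = 664.6 * 1e-06 = 0.0006646 m. 1 millihertz = 0.001 Hz, so 318.2 millihertz = 318.2 * 0.001 = 0.3182 Hz. Combine: 0.0006646 m * 0.3182 Hz = 0.00021147572 m/s. 1 kmh = 0.27777778 m/s, so 0.00021147572 m/s = 0.00021147572 / 0.27777778 = 0.00076131259 kmh ≈ 0.0007613 kmh (4 s.f.).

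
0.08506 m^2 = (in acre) 2.102e-05. Check: 1 acre = 4046.8564 m^2, so 0.08506 m^2 = 0.08506 / 4046.8564 = 2.1018784e-05 acre ≈ 2.102e-05 acre (4 s.f.).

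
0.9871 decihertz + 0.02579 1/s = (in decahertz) 1 decihertz = 0.1 Hz, so 0.9871 decihertz = 0.9871 * 0.1 = 0.09871 Hz. 0.02579 1/s = 0.02579 Hz. Sum: 0.09871 + 0.02579 = 0.1245 Hz. 1 decahertz = 10 Hz, so 0.1245 Hz = 0.1245 / 10 = 0.01245 decahertz. Final answer: 0.01245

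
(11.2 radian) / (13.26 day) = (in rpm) 11.2 radian = 11.2 rad. 1 day = 86400 s, so 13.26 day = 13.26 * 86400 = 1145664 s. Combine: 11.2 rad / 1145664 s = 9.7759902e-06 rad/s. 1 rpm = 0.10471976 rad/s, so 9.7759902e-06 rad/s = 9.7759902e-06 / 0.10471976 = 9.335383e-05 rpm ≈ 9.335e-05 rpm (4 s.f.). Final answer: 9.335e-05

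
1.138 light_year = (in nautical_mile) 5.813e+12. Check: 1 light_year = 9.4607305e+15 m, so 1.138 light_year = 1.138 * 9.4607305e+15 = 1.0766311e+16 m. 1 nautical_mile = 1852 m, so 1.0766311e+16 m = 1.0766311e+16 / 1852 = 5.813343e+12 nautical_mile ≈ 5.813e+12 nautical_mile (4 s.f.).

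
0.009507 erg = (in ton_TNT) 1 erg = 1e-07 J, so 0.009507 erg = 0.009507 * 1e-07 = 9.507e-10 J. 1 ton_TNT = 4.184e+09 J, so 9.507e-10 J = 9.507e-10 / 4.184e+09 = 2.2722275e-19 ton_TNT ≈ 2.272e-19 ton_TNT (4 s.f.). Final answer: 2.272e-19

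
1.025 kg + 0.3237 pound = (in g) 1.025 kg is already in kg. 1 pound = 0.45359237 kg, so 0.3237 pound = 0.3237 * 0.45359237 = 0.14682785 kg. Sum: 1.025 + 0.14682785 = 1.1718279 kg. 1 g = 0.001 kg, so 1.1718279 kg = 1.1718279 / 0.001 = 1171.8279 g ≈ 1172 g (4 s.f.). Final answer: 1172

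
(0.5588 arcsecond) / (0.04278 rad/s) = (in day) 1 arcsecond = 4.8481368e-06 rad, so 0.5588 arcsecond = 0.5588 * 4.8481368e-06 = 2.7091389e-06 rad. 0.04278 rad/s is already in rad/s. Combine: 2.7091389e-06 rad / 0.04278 rad/s = 6.3327229e-05 s. 1 day = 86400 s, so 6.3327229e-05 s = 6.3327229e-05 / 86400 = 7.3295404e-10 day ≈ 7.33e-10 day (4 s.f.). Final answer: 7.33e-10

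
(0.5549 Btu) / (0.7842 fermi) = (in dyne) 1 Btu = 1055.0559 J, so 0.5549 Btu = 0.5549 * 1055.0559 = 585.45049 J. 1 fermi = 1e-15 m, so 0.7842 fermi = 0.7842 * 1e-15 = 7.842e-16 m. Combine: 585.45049 J / 7.842e-16 m = 7.4655763e+17 N. 1 dyne = 1e-05 N, so 7.4655763e+17 N = 7.4655763e+17 / 1e-05 = 7.4655763e+22 dyne ≈ 7.466e+22 dyne (4 s.f.). Final answer: 7.466e+22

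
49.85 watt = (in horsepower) 49.85 watt = 49.85 W. 1 horsepower = 745.69987 W, so 49.85 W = 49.85 / 745.69987 = 0.066849951 horsepower ≈ 0.06685 horsepower (4 s.f.). Final answer: 0.06685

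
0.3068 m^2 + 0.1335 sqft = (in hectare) 3.192e-05. Check: 0.3068 m^2 is already in m^2. 1 sqft = 0.09290304 m^2, so 0.1335 sqft = 0.1335 * 0.09290304 = 0.012402556 m^2. Sum: 0.3068 + 0.012402556 = 0.31920256 m^2. 1 hectare = 10000 m^2, so 0.31920256 m^2 = 0.31920256 / 10000 = 3.1920256e-05 hectare ≈ 3.192e-05 hectare (4 s.f.).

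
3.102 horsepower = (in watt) 1 horsepower = 745.69987 W, so 3.102 horsepower = 3.102 * 745.69987 = 2313.161 W. 2313.161 W = 2313.161 watt ≈ 2313 watt (4 s.f.). Final answer: 2313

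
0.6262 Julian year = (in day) 1 Julian year = 31557600 s, so 0.6262 Julian year = 0.6262 * 31557600 = 19761369 s. 1 day = 86400 s, so 19761369 s = 19761369 / 86400 = 228.71955 day ≈ 228.7 day (4 s.f.). Final answer: 228.7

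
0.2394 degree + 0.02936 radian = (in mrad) 1 degree = 0.017453293 rad, so 0.2394 degree = 0.2394 * 0.017453293 = 0.0041783182 rad. 0.02936 radian = 0.02936 rad. Sum: 0.0041783182 + 0.02936 = 0.033538318 rad. 1 mrad = 0.001 rad, so 0.033538318 rad = 0.033538318 / 0.001 = 33.538318 mrad ≈ 33.54 mrad (4 s.f.). Final answer: 33.54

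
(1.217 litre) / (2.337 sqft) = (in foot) 0.01839. Check: 1 litre = 0.001 m^3, so 1.217 litre = 1.217 * 0.001 = 0.001217 m^3. 1 sqft = 0.09290304 m^2, so 2.337 sqft = 2.337 * 0.09290304 = 0.2171144 m^2. Combine: 0.001217 m^3 / 0.2171144 m^2 = 0.0056053397 m. 1 foot = 0.3048 m, so 0.0056053397 m = 0.0056053397 / 0.3048 = 0.018390222 foot ≈ 0.01839 foot (4 s.f.).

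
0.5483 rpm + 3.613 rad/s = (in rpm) 35.05. Check: 1 rpm = 0.10471976 rad/s, so 0.5483 rpm = 0.5483 * 0.10471976 = 0.057417842 rad/s. 3.613 rad/s is already in rad/s. Sum: 0.057417842 + 3.613 = 3.6704178 rad/s. 1 rpm = 0.10471976 rad/s, so 3.6704178 rad/s = 3.6704178 / 0.10471976 = 35.049909 rpm ≈ 35.05 rpm (4 s.f.).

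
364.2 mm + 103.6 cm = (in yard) 1 mm = 0.001 m, so 364.2 mm = 364.2 * 0.001 = 0.3642 m. 1 cm = 0.01 m, so 103.6 cm = 103.6 * 0.01 = 1.036 m. Sum: 0.3642 + 1.036 = 1.4002 m. 1 yard = 0.9144 m, so 1.4002 m = 1.4002 / 0.9144 = 1.5312773 yard ≈ 1.531 yard (4 s.f.). Final answer: 1.531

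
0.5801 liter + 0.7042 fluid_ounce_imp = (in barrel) 0.003775. Check: 1 liter = 0.001 m^3, so 0.5801 liter = 0.5801 * 0.001 = 0.0005801 m^3. 1 fluid_ounce_imp = 2.8413063e-05 m^3, so 0.7042 fluid_ounce_imp = 0.7042 * 2.8413063e-05 = 2.0008479e-05 m^3. Sum: 0.0005801 + 2.0008479e-05 = 0.00060010848 m^3. 1 barrel = 0.15898729 m^3, so 0.00060010848 m^3 = 0.00060010848 / 0.15898729 = 0.0037745688 barrel ≈ 0.003775 barrel (4 s.f.).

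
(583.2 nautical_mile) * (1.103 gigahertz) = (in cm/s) 1.191e+17. Check: 1 nautical_mile = 1852 m, so 583.2 nautical_mile = 583.2 * 1852 = 1080086.4 m. 1 gigahertz = 1e+09 Hz, so 1.103 gigahertz = 1.103 * 1e+09 = 1.103e+09 Hz. Combine: 1080086.4 m * 1.103e+09 Hz = 1.1913353e+15 m/s. 1 cm/s = 0.01 m/s, so 1.1913353e+15 m/s = 1.1913353e+15 / 0.01 = 1.1913353e+17 cm/s ≈ 1.191e+17 cm/s (4 s.f.).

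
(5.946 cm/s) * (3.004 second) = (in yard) 0.1953. Check: 1 cm/s = 0.01 m/s, so 5.946 cm/s = 5.946 * 0.01 = 0.05946 m/s. 3.004 second = 3.004 s. Combine: 0.05946 m/s * 3.004 s = 0.17861784 m. 1 yard = 0.9144 m, so 0.17861784 m = 0.17861784 / 0.9144 = 0.19533885 yard ≈ 0.1953 yard (4 s.f.).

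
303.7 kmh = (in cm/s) 8436. Check: 1 kmh = 0.27777778 m/s, so 303.7 kmh = 303.7 * 0.27777778 = 84.361111 m/s. 1 cm/s = 0.01 m/s, so 84.361111 m/s = 84.361111 / 0.01 = 8436.1111 cm/s ≈ 8436 cm/s (4 s.f.).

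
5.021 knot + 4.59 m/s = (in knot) 1 knot = 0.51444444 m/s, so 5.021 knot = 5.021 * 0.51444444 = 2.5830256 m/s. 4.59 m/s is already in m/s. Sum: 2.5830256 + 4.59 = 7.1730256 m/s. 1 knot = 0.51444444 m/s, so 7.1730256 m/s = 7.1730256 / 0.51444444 = 13.943246 knot ≈ 13.94 knot (4 s.f.). Final answer: 13.94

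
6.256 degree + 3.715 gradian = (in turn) 1 degree = 0.017453293 rad, so 6.256 degree = 6.256 * 0.017453293 = 0.1091878 rad. 1 gradian = 0.015707963 rad, so 3.715 gradian = 3.715 * 0.015707963 = 0.058355084 rad. Sum: 0.1091878 + 0.058355084 = 0.16754288 rad. 1 turn = 6.2831853 rad, so 0.16754288 rad = 0.16754288 / 6.2831853 = 0.026665278 turn ≈ 0.02667 turn (4 s.f.). Final answer: 0.02667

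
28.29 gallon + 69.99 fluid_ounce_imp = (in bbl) 0.6861. Check: 1 gallon = 0.0037854118 m^3, so 28.29 gallon = 28.29 * 0.0037854118 = 0.1070893 m^3. 1 fluid_ounce_imp = 2.8413063e-05 m^3, so 69.99 fluid_ounce_imp = 69.99 * 2.8413063e-05 = 0.0019886302 m^3. Sum: 0.1070893 + 0.0019886302 = 0.10907793 m^3. 1 bbl = 0.15898729 m^3, so 0.10907793 m^3 = 0.10907793 / 0.15898729 = 0.68607954 bbl ≈ 0.6861 bbl (4 s.f.).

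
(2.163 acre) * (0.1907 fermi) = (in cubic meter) 1 acre = 4046.8564 m^2, so 2.163 acre = 2.163 * 4046.8564 = 8753.3504 m^2. 1 fermi = 1e-15 m, so 0.1907 fermi = 0.1907 * 1e-15 = 1.907e-16 m. Combine: 8753.3504 m^2 * 1.907e-16 m = 1.6692639e-12 m^3. 1.6692639e-12 m^3 = 1.6692639e-12 cubic meter ≈ 1.669e-12 cubic meter (4 s.f.). Final answer: 1.669e-12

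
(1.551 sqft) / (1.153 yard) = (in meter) 1 sqft = 0.09290304 m^2, so 1.551 sqft = 1.551 * 0.09290304 = 0.14409262 m^2. 1 yard = 0.9144 m, so 1.153 yard = 1.153 * 0.9144 = 1.0543032 m. Combine: 0.14409262 m^2 / 1.0543032 m = 0.13667095 m. 0.13667095 m = 0.13667095 meter ≈ 0.1367 meter (4 s.f.). Final answer: 0.1367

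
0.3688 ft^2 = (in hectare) 1 ft^2 = 0.09290304 m^2, so 0.3688 ft^2 = 0.3688 * 0.09290304 = 0.034262641 m^2. 1 hectare = 10000 m^2, so 0.034262641 m^2 = 0.034262641 / 10000 = 3.4262641e-06 hectare ≈ 3.426e-06 hectare (4 s.f.). Final answer: 3.426e-06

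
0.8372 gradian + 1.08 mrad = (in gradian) 1 gradian = 0.015707963 rad, so 0.8372 gradian = 0.8372 * 0.015707963 = 0.013150707 rad. 1 mrad = 0.001 rad, so 1.08 mrad = 1.08 * 0.001 = 0.00108 rad. Sum: 0.013150707 + 0.00108 = 0.014230707 rad. 1 gradian = 0.015707963 rad, so 0.014230707 rad = 0.014230707 / 0.015707963 = 0.90595494 gradian ≈ 0.906 gradian (4 s.f.). Final answer: 0.906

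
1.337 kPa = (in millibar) 13.37. Check: 1 kPa = 1000 Pa, so 1.337 kPa = 1.337 * 1000 = 1337 Pa. 1 millibar = 100 Pa, so 1337 Pa = 1337 / 100 = 13.37 millibar.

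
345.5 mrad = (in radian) 1 mrad = 0.001 rad, so 345.5 mrad = 345.5 * 0.001 = 0.3455 rad. 0.3455 rad = 0.3455 radian. Final answer: 0.3455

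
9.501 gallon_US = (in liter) 35.97. Check: 1 gallon_US = 0.0037854118 m^3, so 9.501 gallon_US = 9.501 * 0.0037854118 = 0.035965197 m^3. 1 liter = 0.001 m^3, so 0.035965197 m^3 = 0.035965197 / 0.001 = 35.965197 liter ≈ 35.97 liter (4 s.f.).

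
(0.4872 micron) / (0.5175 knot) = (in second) 1 micron = 1e-06 m, so 0.4872 micron = 0.4872 * 1e-06 = 4.872e-07 m. 1 knot = 0.51444444 m/s, so 0.5175 knot = 0.5175 * 0.51444444 = 0.266225 m/s. Combine: 4.872e-07 m / 0.266225 m/s = 1.830031e-06 s. 1.830031e-06 s = 1.830031e-06 second ≈ 1.83e-06 second (4 s.f.). Final answer: 1.83e-06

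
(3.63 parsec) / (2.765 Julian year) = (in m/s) 1 parsec = 3.0856776e+16 m, so 3.63 parsec = 3.63 * 3.0856776e+16 = 1.120101e+17 m. 1 Julian year = 31557600 s, so 2.765 Julian year = 2.765 * 31557600 = 87256764 s. Combine: 1.120101e+17 m / 87256764 s = 1.2836838e+09 m/s. Result: 1.2836838e+09 m/s ≈ 1.284e+09 m/s (4 s.f.). Final answer: 1.284e+09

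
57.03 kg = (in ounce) 1 ounce = 0.028349523 kg, so 57.03 kg = 57.03 / 0.028349523 = 2011.674 ounce ≈ 2012 ounce (4 s.f.). Final answer: 2012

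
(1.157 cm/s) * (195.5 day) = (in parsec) 6.333e-12. Check: 1 cm/s = 0.01 m/s, so 1.157 cm/s = 1.157 * 0.01 = 0.01157 m/s. 1 day = 86400 s, so 195.5 day = 195.5 * 86400 = 16891200 s. Combine: 0.01157 m/s * 16891200 s = 195431.18 m. 1 parsec = 3.0856776e+16 m, so 195431.18 m = 195431.18 / 3.0856776e+16 = 6.3334933e-12 parsec ≈ 6.333e-12 parsec (4 s.f.).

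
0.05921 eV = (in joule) 9.486e-21. Check: 1 eV = 1.6021766e-19 J, so 0.05921 eV = 0.05921 * 1.6021766e-19 = 9.4864878e-21 J. 9.4864878e-21 J = 9.4864878e-21 joule ≈ 9.486e-21 joule (4 s.f.).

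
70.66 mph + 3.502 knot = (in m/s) 1 mph = 0.44704 m/s, so 70.66 mph = 70.66 * 0.44704 = 31.587846 m/s. 1 knot = 0.51444444 m/s, so 3.502 knot = 3.502 * 0.51444444 = 1.8015844 m/s. Sum: 31.587846 + 1.8015844 = 33.389431 m/s. Result: 33.389431 m/s ≈ 33.39 m/s (4 s.f.). Final answer: 33.39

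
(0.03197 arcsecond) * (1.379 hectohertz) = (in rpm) 0.0002041. Check: 1 arcsecond = 4.8481368e-06 rad, so 0.03197 arcsecond = 0.03197 * 4.8481368e-06 = 1.5499493e-07 rad. 1 hectohertz = 100 Hz, so 1.379 hectohertz = 1.379 * 100 = 137.9 Hz. Combine: 1.5499493e-07 rad * 137.9 Hz = 2.1373801e-05 rad/s. 1 rpm = 0.10471976 rad/s, so 2.1373801e-05 rad/s = 2.1373801e-05 / 0.10471976 = 0.00020410477 rpm ≈ 0.0002041 rpm (4 s.f.).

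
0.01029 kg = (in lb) 1 lb = 0.45359237 kg, so 0.01029 kg = 0.01029 / 0.45359237 = 0.022685567 lb ≈ 0.02269 lb (4 s.f.). Final answer: 0.02269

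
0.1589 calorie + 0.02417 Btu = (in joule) 1 calorie = 4.184 J, so 0.1589 calorie = 0.1589 * 4.184 = 0.6648376 J. 1 Btu = 1055.0559 J, so 0.02417 Btu = 0.02417 * 1055.0559 = 25.5007 J. Sum: 0.6648376 + 25.5007 = 26.165538 J. 26.165538 J = 26.165538 joule ≈ 26.17 joule (4 s.f.). Final answer: 26.17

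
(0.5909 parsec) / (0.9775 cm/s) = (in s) 1.865e+18. Check: 1 parsec = 3.0856776e+16 m, so 0.5909 parsec = 0.5909 * 3.0856776e+16 = 1.8233269e+16 m. 1 cm/s = 0.01 m/s, so 0.9775 cm/s = 0.9775 * 0.01 = 0.009775 m/s. Combine: 1.8233269e+16 m / 0.009775 m/s = 1.865296e+18 s. Result: 1.865296e+18 s ≈ 1.865e+18 s (4 s.f.).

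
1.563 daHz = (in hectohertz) 0.1563. Check: 1 daHz = 10 Hz, so 1.563 daHz = 1.563 * 10 = 15.63 Hz. 1 hectohertz = 100 Hz, so 15.63 Hz = 15.63 / 100 = 0.1563 hectohertz.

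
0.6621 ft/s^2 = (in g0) 0.02058. Check: 1 ft/s^2 = 0.3048 m/s^2, so 0.6621 ft/s^2 = 0.6621 * 0.3048 = 0.20180808 m/s^2. 1 g0 = 9.80665 m/s^2, so 0.20180808 m/s^2 = 0.20180808 / 9.80665 = 0.020578697 g0 ≈ 0.02058 g0 (4 s.f.).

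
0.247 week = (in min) 2490. Check: 1 week = 604800 s, so 0.247 week = 0.247 * 604800 = 149385.6 s. 1 min = 60 s, so 149385.6 s = 149385.6 / 60 = 2489.76 min ≈ 2490 min (4 s.f.).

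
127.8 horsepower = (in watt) 1 horsepower = 745.69987 W, so 127.8 horsepower = 127.8 * 745.69987 = 95300.444 W. 95300.444 W = 95300.444 watt ≈ 9.53e+04 watt (4 s.f.). Final answer: 9.53e+04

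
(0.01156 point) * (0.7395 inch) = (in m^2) 7.66e-08. Check: 1 point = 0.00035277778 m, so 0.01156 point = 0.01156 * 0.00035277778 = 4.0781111e-06 m. 1 inch = 0.0254 m, so 0.7395 inch = 0.7395 * 0.0254 = 0.0187833 m. Combine: 4.0781111e-06 m * 0.0187833 m = 7.6600384e-08 m^2. Result: 7.6600384e-08 m^2 ≈ 7.66e-08 m^2 (4 s.f.).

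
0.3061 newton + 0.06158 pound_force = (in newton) 0.58. Check: 0.3061 newton = 0.3061 N. 1 pound_force = 4.4482216 N, so 0.06158 pound_force = 0.06158 * 4.4482216 = 0.27392149 N. Sum: 0.3061 + 0.27392149 = 0.58002149 N. 0.58002149 N = 0.58002149 newton ≈ 0.58 newton (4 s.f.).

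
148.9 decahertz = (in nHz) 1 decahertz = 10 Hz, so 148.9 decahertz = 148.9 * 10 = 1489 Hz. 1 nHz = 1e-09 Hz, so 1489 Hz = 1489 / 1e-09 = 1.489e+12 nHz. Final answer: 1.489e+12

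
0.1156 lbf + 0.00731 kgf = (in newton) 0.5859. Check: 1 lbf = 4.4482216 N, so 0.1156 lbf = 0.1156 * 4.4482216 = 0.51421442 N. 1 kgf = 9.80665 N, so 0.00731 kgf = 0.00731 * 9.80665 = 0.071686611 N. Sum: 0.51421442 + 0.071686611 = 0.58590103 N. 0.58590103 N = 0.58590103 newton ≈ 0.5859 newton (4 s.f.).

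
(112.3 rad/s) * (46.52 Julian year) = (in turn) 112.3 rad/s is already in rad/s. 1 Julian year = 31557600 s, so 46.52 Julian year = 46.52 * 31557600 = 1.4680596e+09 s. Combine: 112.3 rad/s * 1.4680596e+09 s = 1.6486309e+11 rad. 1 turn = 6.2831853 rad, so 1.6486309e+11 rad = 1.6486309e+11 / 6.2831853 = 2.6238775e+10 turn ≈ 2.624e+10 turn (4 s.f.). Final answer: 2.624e+10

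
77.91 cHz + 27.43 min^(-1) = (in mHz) 1236. Check: 1 cHz = 0.01 Hz, so 77.91 cHz = 77.91 * 0.01 = 0.7791 Hz. 1 min^(-1) = 0.016666667 Hz, so 27.43 min^(-1) = 27.43 * 0.016666667 = 0.45716667 Hz. Sum: 0.7791 + 0.45716667 = 1.2362667 Hz. 1 mHz = 0.001 Hz, so 1.2362667 Hz = 1.2362667 / 0.001 = 1236.2667 mHz ≈ 1236 mHz (4 s.f.).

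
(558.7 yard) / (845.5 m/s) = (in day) 6.993e-06. Check: 1 yard = 0.9144 m, so 558.7 yard = 558.7 * 0.9144 = 510.87528 m. 845.5 m/s is already in m/s. Combine: 510.87528 m / 845.5 m/s = 0.6042286 s. 1 day = 86400 s, so 0.6042286 s = 0.6042286 / 86400 = 6.9933866e-06 day ≈ 6.993e-06 day (4 s.f.).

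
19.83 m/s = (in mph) 1 mph = 0.44704 m/s, so 19.83 m/s = 19.83 / 0.44704 = 44.358447 mph ≈ 44.36 mph (4 s.f.). Final answer: 44.36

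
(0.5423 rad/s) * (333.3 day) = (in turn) 2.485e+06. Check: 0.5423 rad/s is already in rad/s. 1 day = 86400 s, so 333.3 day = 333.3 * 86400 = 28797120 s. Combine: 0.5423 rad/s * 28797120 s = 15616678 rad. 1 turn = 6.2831853 rad, so 15616678 rad = 15616678 / 6.2831853 = 2485471.5 turn ≈ 2.485e+06 turn (4 s.f.).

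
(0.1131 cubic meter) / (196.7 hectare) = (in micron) 0.0575. Check: 0.1131 cubic meter = 0.1131 m^3. 1 hectare = 10000 m^2, so 196.7 hectare = 196.7 * 10000 = 1967000 m^2. Combine: 0.1131 m^3 / 1967000 m^2 = 5.7498729e-08 m. 1 micron = 1e-06 m, so 5.7498729e-08 m = 5.7498729e-08 / 1e-06 = 0.057498729 micron ≈ 0.0575 micron (4 s.f.).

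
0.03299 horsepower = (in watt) 1 horsepower = 745.69987 W, so 0.03299 horsepower = 0.03299 * 745.69987 = 24.600639 W. 24.600639 W = 24.600639 watt ≈ 24.6 watt (4 s.f.). Final answer: 24.6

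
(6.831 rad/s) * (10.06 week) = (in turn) 6.615e+06. Check: 6.831 rad/s is already in rad/s. 1 week = 604800 s, so 10.06 week = 10.06 * 604800 = 6084288 s. Combine: 6.831 rad/s * 6084288 s = 41561771 rad. 1 turn = 6.2831853 rad, so 41561771 rad = 41561771 / 6.2831853 = 6614761.4 turn ≈ 6.615e+06 turn (4 s.f.).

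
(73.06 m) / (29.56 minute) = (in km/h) 0.1483. Check: 73.06 m is already in m. 1 minute = 60 s, so 29.56 minute = 29.56 * 60 = 1773.6 s. Combine: 73.06 m / 1773.6 s = 0.041193054 m/s. 1 km/h = 0.27777778 m/s, so 0.041193054 m/s = 0.041193054 / 0.27777778 = 0.14829499 km/h ≈ 0.1483 km/h (4 s.f.).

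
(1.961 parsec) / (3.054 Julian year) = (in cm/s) 6.278e+10. Check: 1 parsec = 3.0856776e+16 m, so 1.961 parsec = 1.961 * 3.0856776e+16 = 6.0510137e+16 m. 1 Julian year = 31557600 s, so 3.054 Julian year = 3.054 * 31557600 = 96376910 s. Combine: 6.0510137e+16 m / 96376910 s = 6.278489e+08 m/s. 1 cm/s = 0.01 m/s, so 6.278489e+08 m/s = 6.278489e+08 / 0.01 = 6.278489e+10 cm/s ≈ 6.278e+10 cm/s (4 s.f.).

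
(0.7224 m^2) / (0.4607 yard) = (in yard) 1.875. Check: 0.7224 m^2 is already in m^2. 1 yard = 0.9144 m, so 0.4607 yard = 0.4607 * 0.9144 = 0.42126408 m. Combine: 0.7224 m^2 / 0.42126408 m = 1.7148388 m. 1 yard = 0.9144 m, so 1.7148388 m = 1.7148388 / 0.9144 = 1.8753705 yard ≈ 1.875 yard (4 s.f.).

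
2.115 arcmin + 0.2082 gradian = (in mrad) 1 arcmin = 0.00029088821 rad, so 2.115 arcmin = 2.115 * 0.00029088821 = 0.00061522856 rad. 1 gradian = 0.015707963 rad, so 0.2082 gradian = 0.2082 * 0.015707963 = 0.003270398 rad. Sum: 0.00061522856 + 0.003270398 = 0.0038856265 rad. 1 mrad = 0.001 rad, so 0.0038856265 rad = 0.0038856265 / 0.001 = 3.8856265 mrad ≈ 3.886 mrad (4 s.f.). Final answer: 3.886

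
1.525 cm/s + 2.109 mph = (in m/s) 1 cm/s = 0.01 m/s, so 1.525 cm/s = 1.525 * 0.01 = 0.01525 m/s. 1 mph = 0.44704 m/s, so 2.109 mph = 2.109 * 0.44704 = 0.94280736 m/s. Sum: 0.01525 + 0.94280736 = 0.95805736 m/s. Result: 0.95805736 m/s ≈ 0.9581 m/s (4 s.f.). Final answer: 0.9581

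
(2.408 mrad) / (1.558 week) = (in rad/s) 1 mrad = 0.001 rad, so 2.408 mrad = 2.408 * 0.001 = 0.002408 rad. 1 week = 604800 s, so 1.558 week = 1.558 * 604800 = 942278.4 s. Combine: 0.002408 rad / 942278.4 s = 2.555508e-09 rad/s. Result: 2.555508e-09 rad/s ≈ 2.556e-09 rad/s (4 s.f.). Final answer: 2.556e-09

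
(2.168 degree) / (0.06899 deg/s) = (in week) 5.196e-05. Check: 1 degree = 0.017453293 rad, so 2.168 degree = 2.168 * 0.017453293 = 0.037838738 rad. 1 deg/s = 0.017453293 rad/s, so 0.06899 deg/s = 0.06899 * 0.017453293 = 0.0012041027 rad/s. Combine: 0.037838738 rad / 0.0012041027 rad/s = 31.424844 s. 1 week = 604800 s, so 31.424844 s = 31.424844 / 604800 = 5.1959068e-05 week ≈ 5.196e-05 week (4 s.f.).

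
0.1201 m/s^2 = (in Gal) 1 Gal = 0.01 m/s^2, so 0.1201 m/s^2 = 0.1201 / 0.01 = 12.01 Gal. Final answer: 12.01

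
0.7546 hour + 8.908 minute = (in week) 1 hour = 3600 s, so 0.7546 hour = 0.7546 * 3600 = 2716.56 s. 1 minute = 60 s, so 8.908 minute = 8.908 * 60 = 534.48 s. Sum: 2716.56 + 534.48 = 3251.04 s. 1 week = 604800 s, so 3251.04 s = 3251.04 / 604800 = 0.0053753968 week ≈ 0.005375 week (4 s.f.). Final answer: 0.005375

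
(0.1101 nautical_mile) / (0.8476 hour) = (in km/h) 0.2406. Check: 1 nautical_mile = 1852 m, so 0.1101 nautical_mile = 0.1101 * 1852 = 203.9052 m. 1 hour = 3600 s, so 0.8476 hour = 0.8476 * 3600 = 3051.36 s. Combine: 203.9052 m / 3051.36 s = 0.066824367 m/s. 1 km/h = 0.27777778 m/s, so 0.066824367 m/s = 0.066824367 / 0.27777778 = 0.24056772 km/h ≈ 0.2406 km/h (4 s.f.).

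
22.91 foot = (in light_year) 1 foot = 0.3048 m, so 22.91 foot = 22.91 * 0.3048 = 6.982968 m. 1 light_year = 9.4607305e+15 m, so 6.982968 m = 6.982968 / 9.4607305e+15 = 7.381003e-16 light_year ≈ 7.381e-16 light_year (4 s.f.). Final answer: 7.381e-16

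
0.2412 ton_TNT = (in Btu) 9.565e+05. Check: 1 ton_TNT = 4.184e+09 J, so 0.2412 ton_TNT = 0.2412 * 4.184e+09 = 1.0091808e+09 J. 1 Btu = 1055.0559 J, so 1.0091808e+09 J = 1.0091808e+09 / 1055.0559 = 956518.84 Btu ≈ 9.565e+05 Btu (4 s.f.).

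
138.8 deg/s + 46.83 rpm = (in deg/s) 419.8. Check: 1 deg/s = 0.017453293 rad/s, so 138.8 deg/s = 138.8 * 0.017453293 = 2.422517 rad/s. 1 rpm = 0.10471976 rad/s, so 46.83 rpm = 46.83 * 0.10471976 = 4.9040261 rad/s. Sum: 2.422517 + 4.9040261 = 7.3265431 rad/s. 1 deg/s = 0.017453293 rad/s, so 7.3265431 rad/s = 7.3265431 / 0.017453293 = 419.78 deg/s ≈ 419.8 deg/s (4 s.f.).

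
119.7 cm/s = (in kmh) 4.309. Check: 1 cm/s = 0.01 m/s, so 119.7 cm/s = 119.7 * 0.01 = 1.197 m/s. 1 kmh = 0.27777778 m/s, so 1.197 m/s = 1.197 / 0.27777778 = 4.3092 kmh ≈ 4.309 kmh (4 s.f.).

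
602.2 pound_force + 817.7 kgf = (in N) 1 pound_force = 4.4482216 N, so 602.2 pound_force = 602.2 * 4.4482216 = 2678.7191 N. 1 kgf = 9.80665 N, so 817.7 kgf = 817.7 * 9.80665 = 8018.8977 N. Sum: 2678.7191 + 8018.8977 = 10697.617 N. Result: 10697.617 N ≈ 1.07e+04 N (4 s.f.). Final answer: 1.07e+04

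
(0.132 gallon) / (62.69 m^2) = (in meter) 1 gallon = 0.0037854118 m^3, so 0.132 gallon = 0.132 * 0.0037854118 = 0.00049967436 m^3. 62.69 m^2 is already in m^2. Combine: 0.00049967436 m^3 / 62.69 m^2 = 7.9705592e-06 m. 7.9705592e-06 m = 7.9705592e-06 meter ≈ 7.971e-06 meter (4 s.f.). Final answer: 7.971e-06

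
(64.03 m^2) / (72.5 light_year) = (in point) 64.03 m^2 is already in m^2. 1 light_year = 9.4607305e+15 m, so 72.5 light_year = 72.5 * 9.4607305e+15 = 6.8590296e+17 m. Combine: 64.03 m^2 / 6.8590296e+17 m = 9.3351398e-17 m. 1 point = 0.00035277778 m, so 9.3351398e-17 m = 9.3351398e-17 / 0.00035277778 = 2.6461814e-13 point ≈ 2.646e-13 point (4 s.f.). Final answer: 2.646e-13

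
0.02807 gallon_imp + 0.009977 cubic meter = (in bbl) 0.06356. Check: 1 gallon_imp = 0.00454609 m^3, so 0.02807 gallon_imp = 0.02807 * 0.00454609 = 0.00012760875 m^3. 0.009977 cubic meter = 0.009977 m^3. Sum: 0.00012760875 + 0.009977 = 0.010104609 m^3. 1 bbl = 0.15898729 m^3, so 0.010104609 m^3 = 0.010104609 / 0.15898729 = 0.063556077 bbl ≈ 0.06356 bbl (4 s.f.).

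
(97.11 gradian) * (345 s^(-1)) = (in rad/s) 526.3. Check: 1 gradian = 0.015707963 rad, so 97.11 gradian = 97.11 * 0.015707963 = 1.5254003 rad. 345 s^(-1) = 345 Hz. Combine: 1.5254003 rad * 345 Hz = 526.26311 rad/s. Result: 526.26311 rad/s ≈ 526.3 rad/s (4 s.f.).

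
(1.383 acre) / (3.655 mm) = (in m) 1 acre = 4046.8564 m^2, so 1.383 acre = 1.383 * 4046.8564 = 5596.8024 m^2. 1 mm = 0.001 m, so 3.655 mm = 3.655 * 0.001 = 0.003655 m. Combine: 5596.8024 m^2 / 0.003655 m = 1531272.9 m. Result: 1531272.9 m ≈ 1.531e+06 m (4 s.f.). Final answer: 1.531e+06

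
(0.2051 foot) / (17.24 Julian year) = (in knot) 2.234e-10. Check: 1 foot = 0.3048 m, so 0.2051 foot = 0.2051 * 0.3048 = 0.06251448 m. 1 Julian year = 31557600 s, so 17.24 Julian year = 17.24 * 31557600 = 5.4405302e+08 s. Combine: 0.06251448 m / 5.4405302e+08 s = 1.1490512e-10 m/s. 1 knot = 0.51444444 m/s, so 1.1490512e-10 m/s = 1.1490512e-10 / 0.51444444 = 2.2335769e-10 knot ≈ 2.234e-10 knot (4 s.f.).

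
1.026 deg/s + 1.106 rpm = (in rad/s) 1 deg/s = 0.017453293 rad/s, so 1.026 deg/s = 1.026 * 0.017453293 = 0.017907078 rad/s. 1 rpm = 0.10471976 rad/s, so 1.106 rpm = 1.106 * 0.10471976 = 0.11582005 rad/s. Sum: 0.017907078 + 0.11582005 = 0.13372713 rad/s. Result: 0.13372713 rad/s ≈ 0.1337 rad/s (4 s.f.). Final answer: 0.1337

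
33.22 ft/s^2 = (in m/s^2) 10.13. Check: 1 ft/s^2 = 0.3048 m/s^2, so 33.22 ft/s^2 = 33.22 * 0.3048 = 10.125456 m/s^2. Result: 10.125456 m/s^2 ≈ 10.13 m/s^2 (4 s.f.).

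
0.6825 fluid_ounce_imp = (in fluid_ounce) 1 fluid_ounce_imp = 2.8413063e-05 m^3, so 0.6825 fluid_ounce_imp = 0.6825 * 2.8413063e-05 = 1.9391915e-05 m^3. 1 fluid_ounce = 2.957353e-05 m^3, so 1.9391915e-05 m^3 = 1.9391915e-05 / 2.957353e-05 = 0.65571866 fluid_ounce ≈ 0.6557 fluid_ounce (4 s.f.). Final answer: 0.6557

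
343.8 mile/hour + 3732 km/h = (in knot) 1 mile/hour = 0.44704 m/s, so 343.8 mile/hour = 343.8 * 0.44704 = 153.69235 m/s. 1 km/h = 0.27777778 m/s, so 3732 km/h = 3732 * 0.27777778 = 1036.6667 m/s. Sum: 153.69235 + 1036.6667 = 1190.359 m/s. 1 knot = 0.51444444 m/s, so 1190.359 m/s = 1190.359 / 0.51444444 = 2313.8728 knot ≈ 2314 knot (4 s.f.). Final answer: 2314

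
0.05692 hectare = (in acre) 1 hectare = 10000 m^2, so 0.05692 hectare = 0.05692 * 10000 = 569.2 m^2. 1 acre = 4046.8564 m^2, so 569.2 m^2 = 569.2 / 4046.8564 = 0.14065238 acre ≈ 0.1407 acre (4 s.f.). Final answer: 0.1407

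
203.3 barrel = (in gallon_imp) 7110. Check: 1 barrel = 0.15898729 m^3, so 203.3 barrel = 203.3 * 0.15898729 = 32.322117 m^3. 1 gallon_imp = 0.00454609 m^3, so 32.322117 m^3 = 32.322117 / 0.00454609 = 7109.8718 gallon_imp ≈ 7110 gallon_imp (4 s.f.).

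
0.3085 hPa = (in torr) 0.2314. Check: 1 hPa = 100 Pa, so 0.3085 hPa = 0.3085 * 100 = 30.85 Pa. 1 torr = 133.32237 Pa, so 30.85 Pa = 30.85 / 133.32237 = 0.23139403 torr ≈ 0.2314 torr (4 s.f.).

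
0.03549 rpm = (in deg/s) 0.2129. Check: 1 rpm = 0.10471976 rad/s, so 0.03549 rpm = 0.03549 * 0.10471976 = 0.0037165041 rad/s. 1 deg/s = 0.017453293 rad/s, so 0.0037165041 rad/s = 0.0037165041 / 0.017453293 = 0.21294 deg/s ≈ 0.2129 deg/s (4 s.f.).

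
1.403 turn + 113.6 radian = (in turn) 19.48. Check: 1 turn = 6.2831853 rad, so 1.403 turn = 1.403 * 6.2831853 = 8.815309 rad. 113.6 radian = 113.6 rad. Sum: 8.815309 + 113.6 = 122.41531 rad. 1 turn = 6.2831853 rad, so 122.41531 rad = 122.41531 / 6.2831853 = 19.483002 turn ≈ 19.48 turn (4 s.f.).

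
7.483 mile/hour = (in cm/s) 334.5. Check: 1 mile/hour = 0.44704 m/s, so 7.483 mile/hour = 7.483 * 0.44704 = 3.3452003 m/s. 1 cm/s = 0.01 m/s, so 3.3452003 m/s = 3.3452003 / 0.01 = 334.52003 cm/s ≈ 334.5 cm/s (4 s.f.).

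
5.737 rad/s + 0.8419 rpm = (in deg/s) 5.737 rad/s is already in rad/s. 1 rpm = 0.10471976 rad/s, so 0.8419 rpm = 0.8419 * 0.10471976 = 0.088163562 rad/s. Sum: 5.737 + 0.088163562 = 5.8251636 rad/s. 1 deg/s = 0.017453293 rad/s, so 5.8251636 rad/s = 5.8251636 / 0.017453293 = 333.75729 deg/s ≈ 333.8 deg/s (4 s.f.). Final answer: 333.8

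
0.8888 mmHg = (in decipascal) 1185. Check: 1 mmHg = 133.32237 Pa, so 0.8888 mmHg = 0.8888 * 133.32237 = 118.49692 Pa. 1 decipascal = 0.1 Pa, so 118.49692 Pa = 118.49692 / 0.1 = 1184.9692 decipascal ≈ 1185 decipascal (4 s.f.).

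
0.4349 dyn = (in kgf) 4.435e-07. Check: 1 dyn = 1e-05 N, so 0.4349 dyn = 0.4349 * 1e-05 = 4.349e-06 N. 1 kgf = 9.80665 N, so 4.349e-06 N = 4.349e-06 / 9.80665 = 4.4347458e-07 kgf ≈ 4.435e-07 kgf (4 s.f.).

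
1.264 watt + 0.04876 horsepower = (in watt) 1.264 watt = 1.264 W. 1 horsepower = 745.69987 W, so 0.04876 horsepower = 0.04876 * 745.69987 = 36.360326 W. Sum: 1.264 + 36.360326 = 37.624326 W. 37.624326 W = 37.624326 watt ≈ 37.62 watt (4 s.f.). Final answer: 37.62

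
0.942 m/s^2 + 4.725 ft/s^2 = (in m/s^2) 0.942 m/s^2 is already in m/s^2. 1 ft/s^2 = 0.3048 m/s^2, so 4.725 ft/s^2 = 4.725 * 0.3048 = 1.44018 m/s^2. Sum: 0.942 + 1.44018 = 2.38218 m/s^2. Result: 2.38218 m/s^2 ≈ 2.382 m/s^2 (4 s.f.). Final answer: 2.382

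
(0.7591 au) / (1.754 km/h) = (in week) 3.854e+05. Check: 1 au = 1.4959787e+11 m, so 0.7591 au = 0.7591 * 1.4959787e+11 = 1.1355974e+11 m. 1 km/h = 0.27777778 m/s, so 1.754 km/h = 1.754 * 0.27777778 = 0.48722222 m/s. Combine: 1.1355974e+11 m / 0.48722222 m/s = 2.3307587e+11 s. 1 week = 604800 s, so 2.3307587e+11 s = 2.3307587e+11 / 604800 = 385376.77 week ≈ 3.854e+05 week (4 s.f.).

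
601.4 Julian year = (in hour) 1 Julian year = 31557600 s, so 601.4 Julian year = 601.4 * 31557600 = 1.8978741e+10 s. 1 hour = 3600 s, so 1.8978741e+10 s = 1.8978741e+10 / 3600 = 5271872.4 hour ≈ 5.272e+06 hour (4 s.f.). Final answer: 5.272e+06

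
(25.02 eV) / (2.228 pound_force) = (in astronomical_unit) 1 eV = 1.6021766e-19 J, so 25.02 eV = 25.02 * 1.6021766e-19 = 4.0086459e-18 J. 1 pound_force = 4.4482216 N, so 2.228 pound_force = 2.228 * 4.4482216 = 9.9106378 N. Combine: 4.0086459e-18 J / 9.9106378 N = 4.0447911e-19 m. 1 astronomical_unit = 1.4959787e+11 m, so 4.0447911e-19 m = 4.0447911e-19 / 1.4959787e+11 = 2.7037758e-30 astronomical_unit ≈ 2.704e-30 astronomical_unit (4 s.f.). Final answer: 2.704e-30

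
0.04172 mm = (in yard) 4.563e-05. Check: 1 mm = 0.001 m, so 0.04172 mm = 0.04172 * 0.001 = 4.172e-05 m. 1 yard = 0.9144 m, so 4.172e-05 m = 4.172e-05 / 0.9144 = 4.5625547e-05 yard ≈ 4.563e-05 yard (4 s.f.).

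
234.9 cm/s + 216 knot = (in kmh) 1 cm/s = 0.01 m/s, so 234.9 cm/s = 234.9 * 0.01 = 2.349 m/s. 1 knot = 0.51444444 m/s, so 216 knot = 216 * 0.51444444 = 111.12 m/s. Sum: 2.349 + 111.12 = 113.469 m/s. 1 kmh = 0.27777778 m/s, so 113.469 m/s = 113.469 / 0.27777778 = 408.4884 kmh ≈ 408.5 kmh (4 s.f.). Final answer: 408.5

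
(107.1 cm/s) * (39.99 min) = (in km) 2.57. Check: 1 cm/s = 0.01 m/s, so 107.1 cm/s = 107.1 * 0.01 = 1.071 m/s. 1 min = 60 s, so 39.99 min = 39.99 * 60 = 2399.4 s. Combine: 1.071 m/s * 2399.4 s = 2569.7574 m. 1 km = 1000 m, so 2569.7574 m = 2569.7574 / 1000 = 2.5697574 km ≈ 2.57 km (4 s.f.).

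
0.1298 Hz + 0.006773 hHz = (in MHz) 0.1298 Hz is already in Hz. 1 hHz = 100 Hz, so 0.006773 hHz = 0.006773 * 100 = 0.6773 Hz. Sum: 0.1298 + 0.6773 = 0.8071 Hz. 1 MHz = 1000000 Hz, so 0.8071 Hz = 0.8071 / 1000000 = 8.071e-07 MHz. Final answer: 8.071e-07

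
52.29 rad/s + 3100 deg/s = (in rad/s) 106.4. Check: 52.29 rad/s is already in rad/s. 1 deg/s = 0.017453293 rad/s, so 3100 deg/s = 3100 * 0.017453293 = 54.105207 rad/s. Sum: 52.29 + 54.105207 = 106.39521 rad/s. Result: 106.39521 rad/s ≈ 106.4 rad/s (4 s.f.).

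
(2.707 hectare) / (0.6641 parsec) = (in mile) 1 hectare = 10000 m^2, so 2.707 hectare = 2.707 * 10000 = 27070 m^2. 1 parsec = 3.0856776e+16 m, so 0.6641 parsec = 0.6641 * 3.0856776e+16 = 2.0491985e+16 m. Combine: 27070 m^2 / 2.0491985e+16 m = 1.3210043e-12 m. 1 mile = 1609.344 m, so 1.3210043e-12 m = 1.3210043e-12 / 1609.344 = 8.2083401e-16 mile ≈ 8.208e-16 mile (4 s.f.). Final answer: 8.208e-16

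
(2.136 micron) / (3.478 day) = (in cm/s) 7.108e-10. Check: 1 micron = 1e-06 m, so 2.136 micron = 2.136 * 1e-06 = 2.136e-06 m. 1 day = 86400 s, so 3.478 day = 3.478 * 86400 = 300499.2 s. Combine: 2.136e-06 m / 300499.2 s = 7.108172e-12 m/s. 1 cm/s = 0.01 m/s, so 7.108172e-12 m/s = 7.108172e-12 / 0.01 = 7.108172e-10 cm/s ≈ 7.108e-10 cm/s (4 s.f.).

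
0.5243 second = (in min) 0.008738. Check: 0.5243 second = 0.5243 s. 1 min = 60 s, so 0.5243 s = 0.5243 / 60 = 0.0087383333 min ≈ 0.008738 min (4 s.f.).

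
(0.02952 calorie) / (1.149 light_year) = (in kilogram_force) 1 calorie = 4.184 J, so 0.02952 calorie = 0.02952 * 4.184 = 0.12351168 J. 1 light_year = 9.4607305e+15 m, so 1.149 light_year = 1.149 * 9.4607305e+15 = 1.0870379e+16 m. Combine: 0.12351168 J / 1.0870379e+16 m = 1.1362224e-17 N. 1 kilogram_force = 9.80665 N, so 1.1362224e-17 N = 1.1362224e-17 / 9.80665 = 1.1586244e-18 kilogram_force ≈ 1.159e-18 kilogram_force (4 s.f.). Final answer: 1.159e-18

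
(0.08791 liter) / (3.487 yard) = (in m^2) 1 liter = 0.001 m^3, so 0.08791 liter = 0.08791 * 0.001 = 8.791e-05 m^3. 1 yard = 0.9144 m, so 3.487 yard = 3.487 * 0.9144 = 3.1885128 m. Combine: 8.791e-05 m^3 / 3.1885128 m = 2.7570847e-05 m^2. Result: 2.7570847e-05 m^2 ≈ 2.757e-05 m^2 (4 s.f.). Final answer: 2.757e-05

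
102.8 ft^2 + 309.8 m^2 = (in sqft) 3437. Check: 1 ft^2 = 0.09290304 m^2, so 102.8 ft^2 = 102.8 * 0.09290304 = 9.5504325 m^2. 309.8 m^2 is already in m^2. Sum: 9.5504325 + 309.8 = 319.35043 m^2. 1 sqft = 0.09290304 m^2, so 319.35043 m^2 = 319.35043 / 0.09290304 = 3437.4594 sqft ≈ 3437 sqft (4 s.f.).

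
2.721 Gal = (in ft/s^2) 1 Gal = 0.01 m/s^2, so 2.721 Gal = 2.721 * 0.01 = 0.02721 m/s^2. 1 ft/s^2 = 0.3048 m/s^2, so 0.02721 m/s^2 = 0.02721 / 0.3048 = 0.089271654 ft/s^2 ≈ 0.08927 ft/s^2 (4 s.f.). Final answer: 0.08927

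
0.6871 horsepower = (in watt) 512.4. Check: 1 horsepower = 745.69987 W, so 0.6871 horsepower = 0.6871 * 745.69987 = 512.37038 W. 512.37038 W = 512.37038 watt ≈ 512.4 watt (4 s.f.).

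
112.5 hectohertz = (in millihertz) 1.125e+07. Check: 1 hectohertz = 100 Hz, so 112.5 hectohertz = 112.5 * 100 = 11250 Hz. 1 millihertz = 0.001 Hz, so 11250 Hz = 11250 / 0.001 = 11250000 millihertz ≈ 1.125e+07 millihertz (4 s.f.).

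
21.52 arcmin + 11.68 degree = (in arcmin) 1 arcmin = 0.00029088821 rad, so 21.52 arcmin = 21.52 * 0.00029088821 = 0.0062599143 rad. 1 degree = 0.017453293 rad, so 11.68 degree = 11.68 * 0.017453293 = 0.20385446 rad. Sum: 0.0062599143 + 0.20385446 = 0.21011437 rad. 1 arcmin = 0.00029088821 rad, so 0.21011437 rad = 0.21011437 / 0.00029088821 = 722.32 arcmin ≈ 722.3 arcmin (4 s.f.). Final answer: 722.3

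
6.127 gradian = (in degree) 1 gradian = 0.015707963 rad, so 6.127 gradian = 6.127 * 0.015707963 = 0.096242691 rad. 1 degree = 0.017453293 rad, so 0.096242691 rad = 0.096242691 / 0.017453293 = 5.5143 degree ≈ 5.514 degree (4 s.f.). Final answer: 5.514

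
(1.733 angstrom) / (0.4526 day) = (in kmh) 1 angstrom = 1e-10 m, so 1.733 angstrom = 1.733 * 1e-10 = 1.733e-10 m. 1 day = 86400 s, so 0.4526 day = 0.4526 * 86400 = 39104.64 s. Combine: 1.733e-10 m / 39104.64 s = 4.4316992e-15 m/s. 1 kmh = 0.27777778 m/s, so 4.4316992e-15 m/s = 4.4316992e-15 / 0.27777778 = 1.5954117e-14 kmh ≈ 1.595e-14 kmh (4 s.f.). Final answer: 1.595e-14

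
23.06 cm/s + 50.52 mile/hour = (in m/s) 22.82. Check: 1 cm/s = 0.01 m/s, so 23.06 cm/s = 23.06 * 0.01 = 0.2306 m/s. 1 mile/hour = 0.44704 m/s, so 50.52 mile/hour = 50.52 * 0.44704 = 22.584461 m/s. Sum: 0.2306 + 22.584461 = 22.815061 m/s. Result: 22.815061 m/s ≈ 22.82 m/s (4 s.f.).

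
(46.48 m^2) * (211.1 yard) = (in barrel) 5.643e+04. Check: 46.48 m^2 is already in m^2. 1 yard = 0.9144 m, so 211.1 yard = 211.1 * 0.9144 = 193.02984 m. Combine: 46.48 m^2 * 193.02984 m = 8972.027 m^3. 1 barrel = 0.15898729 m^3, so 8972.027 m^3 = 8972.027 / 0.15898729 = 56432.352 barrel ≈ 5.643e+04 barrel (4 s.f.).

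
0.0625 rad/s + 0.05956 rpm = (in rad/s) 0.06874. Check: 0.0625 rad/s is already in rad/s. 1 rpm = 0.10471976 rad/s, so 0.05956 rpm = 0.05956 * 0.10471976 = 0.0062371086 rad/s. Sum: 0.0625 + 0.0062371086 = 0.068737109 rad/s. Result: 0.068737109 rad/s ≈ 0.06874 rad/s (4 s.f.).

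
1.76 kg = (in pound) 1 pound = 0.45359237 kg, so 1.76 kg = 1.76 / 0.45359237 = 3.8801358 pound ≈ 3.88 pound (4 s.f.). Final answer: 3.88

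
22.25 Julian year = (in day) 1 Julian year = 31557600 s, so 22.25 Julian year = 22.25 * 31557600 = 7.021566e+08 s. 1 day = 86400 s, so 7.021566e+08 s = 7.021566e+08 / 86400 = 8126.8125 day ≈ 8127 day (4 s.f.). Final answer: 8127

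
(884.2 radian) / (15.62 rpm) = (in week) 0.0008938. Check: 884.2 radian = 884.2 rad. 1 rpm = 0.10471976 rad/s, so 15.62 rpm = 15.62 * 0.10471976 = 1.6357226 rad/s. Combine: 884.2 rad / 1.6357226 rad/s = 540.55621 s. 1 week = 604800 s, so 540.55621 s = 540.55621 / 604800 = 0.00089377681 week ≈ 0.0008938 week (4 s.f.).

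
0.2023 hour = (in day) 1 hour = 3600 s, so 0.2023 hour = 0.2023 * 3600 = 728.28 s. 1 day = 86400 s, so 728.28 s = 728.28 / 86400 = 0.0084291667 day ≈ 0.008429 day (4 s.f.). Final answer: 0.008429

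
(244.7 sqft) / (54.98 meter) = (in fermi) 1 sqft = 0.09290304 m^2, so 244.7 sqft = 244.7 * 0.09290304 = 22.733374 m^2. 54.98 meter = 54.98 m. Combine: 22.733374 m^2 / 54.98 m = 0.41348443 m. 1 fermi = 1e-15 m, so 0.41348443 m = 0.41348443 / 1e-15 = 4.1348443e+14 fermi ≈ 4.135e+14 fermi (4 s.f.). Final answer: 4.135e+14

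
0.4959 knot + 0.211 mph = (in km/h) 1.258. Check: 1 knot = 0.51444444 m/s, so 0.4959 knot = 0.4959 * 0.51444444 = 0.255113 m/s. 1 mph = 0.44704 m/s, so 0.211 mph = 0.211 * 0.44704 = 0.09432544 m/s. Sum: 0.255113 + 0.09432544 = 0.34943844 m/s. 1 km/h = 0.27777778 m/s, so 0.34943844 m/s = 0.34943844 / 0.27777778 = 1.2579784 km/h ≈ 1.258 km/h (4 s.f.).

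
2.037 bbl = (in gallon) 1 bbl = 0.15898729 m^3, so 2.037 bbl = 2.037 * 0.15898729 = 0.32385712 m^3. 1 gallon = 0.0037854118 m^3, so 0.32385712 m^3 = 0.32385712 / 0.0037854118 = 85.554 gallon ≈ 85.55 gallon (4 s.f.). Final answer: 85.55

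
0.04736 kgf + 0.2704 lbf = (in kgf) 0.17. Check: 1 kgf = 9.80665 N, so 0.04736 kgf = 0.04736 * 9.80665 = 0.46444294 N. 1 lbf = 4.4482216 N, so 0.2704 lbf = 0.2704 * 4.4482216 = 1.2027991 N. Sum: 0.46444294 + 1.2027991 = 1.6672421 N. 1 kgf = 9.80665 N, so 1.6672421 N = 1.6672421 / 9.80665 = 0.17001138 kgf ≈ 0.17 kgf (4 s.f.).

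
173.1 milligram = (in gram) 1 milligram = 1e-06 kg, so 173.1 milligram = 173.1 * 1e-06 = 0.0001731 kg. 1 gram = 0.001 kg, so 0.0001731 kg = 0.0001731 / 0.001 = 0.1731 gram. Final answer: 0.1731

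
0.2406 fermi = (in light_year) 1 fermi = 1e-15 m, so 0.2406 fermi = 0.2406 * 1e-15 = 2.406e-16 m. 1 light_year = 9.4607305e+15 m, so 2.406e-16 m = 2.406e-16 / 9.4607305e+15 = 2.543144e-32 light_year ≈ 2.543e-32 light_year (4 s.f.). Final answer: 2.543e-32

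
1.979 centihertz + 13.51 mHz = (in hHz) 1 centihertz = 0.01 Hz, so 1.979 centihertz = 1.979 * 0.01 = 0.01979 Hz. 1 mHz = 0.001 Hz, so 13.51 mHz = 13.51 * 0.001 = 0.01351 Hz. Sum: 0.01979 + 0.01351 = 0.0333 Hz. 1 hHz = 100 Hz, so 0.0333 Hz = 0.0333 / 100 = 0.000333 hHz. Final answer: 0.000333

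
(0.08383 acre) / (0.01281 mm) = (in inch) 1.043e+09. Check: 1 acre = 4046.8564 m^2, so 0.08383 acre = 0.08383 * 4046.8564 = 339.24797 m^2. 1 mm = 0.001 m, so 0.01281 mm = 0.01281 * 0.001 = 1.281e-05 m. Combine: 339.24797 m^2 / 1.281e-05 m = 26483058 m. 1 inch = 0.0254 m, so 26483058 m = 26483058 / 0.0254 = 1.0426401e+09 inch ≈ 1.043e+09 inch (4 s.f.).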